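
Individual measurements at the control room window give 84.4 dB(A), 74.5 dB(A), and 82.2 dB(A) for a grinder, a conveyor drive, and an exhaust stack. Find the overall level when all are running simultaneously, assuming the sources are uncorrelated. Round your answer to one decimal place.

86.7 dB(A)

Incoherent sources combine by intensity addition: L_total = 10·log₁₀(Σ 10^(L_i/10)).
Σ 10^(L/10) = 10^(84.4/10) + 10^(74.5/10) + 10^(82.2/10) = 4.696e+08.
L_total = 10·log₁₀(4.696e+08) = 86.72 dB(A).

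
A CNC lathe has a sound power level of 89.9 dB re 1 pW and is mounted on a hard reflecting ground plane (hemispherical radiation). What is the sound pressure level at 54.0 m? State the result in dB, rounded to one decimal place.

Free-field hemispherical radiation: L_p = L_w − 10·log₁₀(2π·r²), r = 54.0 m.
2π·r² = 1.832e+04 m², 10·log₁₀ of that is 42.630 dB.
L_p = 89.9 − 42.630 = 47.27 dB.

47.3 dB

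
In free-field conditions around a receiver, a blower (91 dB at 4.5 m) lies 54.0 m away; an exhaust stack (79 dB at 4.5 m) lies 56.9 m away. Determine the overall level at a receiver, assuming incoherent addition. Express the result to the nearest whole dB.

Apply inverse-square spreading to bring every level to the receiver, then sum 10^(L/10).
blower: 91 − 20·log₁₀(54.0/4.5) = 91 − 21.58 = 69.42 dB.
exhaust stack: 79 − 20·log₁₀(56.9/4.5) = 79 − 22.04 = 56.96 dB.
Σ 10^(L/10) = 9.239e+06 → L_total = 10·log₁₀(9.239e+06) = 69.66 dB.

70 dB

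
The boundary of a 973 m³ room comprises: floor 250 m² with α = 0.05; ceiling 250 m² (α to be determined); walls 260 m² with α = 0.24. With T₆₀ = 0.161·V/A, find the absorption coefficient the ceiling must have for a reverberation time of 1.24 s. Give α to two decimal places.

A = 0.161·V/T₆₀ = 0.161·973/1.24 = 126.33 m² sabins.
Absorption from the other surfaces = 250·0.05 + 260·0.24 = 74.90 m², so the ceiling must supply 51.43 m² over 250 m².
α = 51.43/250 = 0.206.

0.21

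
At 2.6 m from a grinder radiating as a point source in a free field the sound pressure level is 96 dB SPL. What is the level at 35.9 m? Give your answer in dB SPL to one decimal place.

73.2 dB SPL

Point-source attenuation: ΔL = 20·log₁₀(r₂/r₁) = 20·log₁₀(35.9/2.6) = 22.802 dB.
L₂ = 96 − 20·log₁₀(35.9/2.6) = 96 − 22.802 = 73.20 dB SPL.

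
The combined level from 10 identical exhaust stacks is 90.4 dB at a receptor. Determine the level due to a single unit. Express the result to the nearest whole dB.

80 dB

For N identical incoherent sources L_total = L₁ + 10·log₁₀ N, so L₁ = 90.4 − 10·log₁₀(10) = 90.4 − 10.000.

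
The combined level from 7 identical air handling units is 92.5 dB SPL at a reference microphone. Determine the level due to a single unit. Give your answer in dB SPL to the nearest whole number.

84 dB SPL

Dividing the total intensity by 7 lowers the level by 10·log₁₀ 7 = 8.451 dB: L₁ = 92.5 − 8.451.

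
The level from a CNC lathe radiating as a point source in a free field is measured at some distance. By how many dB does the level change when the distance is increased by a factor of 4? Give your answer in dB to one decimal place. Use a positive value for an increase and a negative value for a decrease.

With spherical spreading the level changes by −20·log₁₀(r₂/r₁).
ΔL = −20·log₁₀(4) = -12.04 dB.

-12.0 dB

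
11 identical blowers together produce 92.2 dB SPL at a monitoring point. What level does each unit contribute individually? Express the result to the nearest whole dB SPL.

For N identical incoherent sources L_total = L₁ + 10·log₁₀ N, so L₁ = 92.2 − 10·log₁₀(11) = 92.2 − 10.414.

82 dB SPL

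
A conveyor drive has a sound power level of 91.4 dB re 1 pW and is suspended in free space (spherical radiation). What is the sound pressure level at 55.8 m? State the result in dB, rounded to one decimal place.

45.5 dB

The power spreads over a sphere of area 4π·r², so L_p = L_w − 10·log₁₀(4π·r²).
4π·r² = 3.913e+04 m², 10·log₁₀ of that is 45.925 dB.
L_p = 91.4 − 45.925 = 45.48 dB.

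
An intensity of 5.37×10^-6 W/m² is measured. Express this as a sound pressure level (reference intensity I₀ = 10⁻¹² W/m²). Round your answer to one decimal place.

L = 10·log₁₀(I/I₀) = 10·log₁₀(5.37×10^-6/10⁻¹²) = 10·log₁₀(5.37×10^6).
L = 10·(0.7300 + 6) = 67.30 dB.

67.3 dB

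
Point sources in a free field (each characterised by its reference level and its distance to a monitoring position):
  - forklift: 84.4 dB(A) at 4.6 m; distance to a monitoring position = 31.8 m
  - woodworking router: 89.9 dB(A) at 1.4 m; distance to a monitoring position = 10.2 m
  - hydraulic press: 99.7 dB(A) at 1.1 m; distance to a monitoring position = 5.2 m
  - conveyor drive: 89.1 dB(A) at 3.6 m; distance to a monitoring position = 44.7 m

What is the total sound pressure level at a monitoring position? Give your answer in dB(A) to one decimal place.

86.5 dB(A)

Propagate each source to the receiver with L = L_ref − 20·log₁₀(r/r_ref), then add intensities.
forklift: 84.4 − 20·log₁₀(31.8/4.6) = 84.4 − 16.79 = 67.61 dB(A).
woodworking router: 89.9 − 20·log₁₀(10.2/1.4) = 89.9 − 17.25 = 72.65 dB(A).
hydraulic press: 99.7 − 20·log₁₀(5.2/1.1) = 99.7 − 13.49 = 86.21 dB(A).
conveyor drive: 89.1 − 20·log₁₀(44.7/3.6) = 89.1 − 21.88 = 67.22 dB(A).
Σ 10^(L/10) = 4.471e+08 → L_total = 10·log₁₀(4.471e+08) = 86.50 dB(A).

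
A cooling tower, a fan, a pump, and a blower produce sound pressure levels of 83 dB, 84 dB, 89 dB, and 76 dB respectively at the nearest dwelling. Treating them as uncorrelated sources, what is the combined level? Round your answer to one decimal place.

For uncorrelated sources the intensities add, so convert each level to linear form, sum, and take 10·log₁₀ of the total.
Σ 10^(L/10) = 10^(83/10) + 10^(84/10) + 10^(89/10) + 10^(76/10) = 1.285e+09.
L_total = 10·log₁₀(1.285e+09) = 91.09 dB.

91.1 dB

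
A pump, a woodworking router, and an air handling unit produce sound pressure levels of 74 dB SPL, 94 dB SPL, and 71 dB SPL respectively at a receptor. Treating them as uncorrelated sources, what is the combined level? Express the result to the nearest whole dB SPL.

94 dB SPL

Incoherent sources combine by intensity addition: L_total = 10·log₁₀(Σ 10^(L_i/10)).
Σ 10^(L/10) = 10^(74/10) + 10^(94/10) + 10^(71/10) = 2.550e+09.
L_total = 10·log₁₀(2.550e+09) = 94.06 dB SPL.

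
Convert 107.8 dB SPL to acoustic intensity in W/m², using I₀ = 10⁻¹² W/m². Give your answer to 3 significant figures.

I = I₀·10^(L/10) = 10⁻¹² × 10^(107.8/10) = 10^(-1.220).

0.0603 W/m²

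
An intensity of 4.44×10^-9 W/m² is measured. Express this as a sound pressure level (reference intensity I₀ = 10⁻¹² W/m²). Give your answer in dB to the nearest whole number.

L = 10·log₁₀(I/I₀) = 10·log₁₀(4.44×10^-9/10⁻¹²) = 10·log₁₀(4.44×10^3).
L = 10·(0.6474 + 3) = 36.47 dB.

36 dB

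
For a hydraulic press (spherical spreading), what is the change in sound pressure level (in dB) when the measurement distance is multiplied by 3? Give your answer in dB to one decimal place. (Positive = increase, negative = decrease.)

Point-source spreading: ΔL = −20·log₁₀(r₂/r₁).
ΔL = −20·log₁₀(3) = -9.54 dB.

-9.5 dB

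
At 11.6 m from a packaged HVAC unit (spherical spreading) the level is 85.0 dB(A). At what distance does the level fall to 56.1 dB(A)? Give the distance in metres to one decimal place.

323.2 m

Point-source spreading drops the level by 20·log₁₀(r₂/r₁); inverting, r₂/r₁ = 10^(ΔL/20).
r₂ = 11.6·10^((85.0−56.1)/20) = 11.6·10^(28.9/20) = 323.19 m.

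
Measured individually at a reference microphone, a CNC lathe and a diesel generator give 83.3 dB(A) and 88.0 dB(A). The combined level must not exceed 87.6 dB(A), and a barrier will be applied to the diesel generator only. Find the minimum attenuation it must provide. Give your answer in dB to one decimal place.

Everything except the diesel generator sums to 10^(83.3/10) = 2.138e+08 in linear terms, 83.30 dB(A).
The limit corresponds to 10^(87.6/10) = 5.754e+08; subtracting the fixed part leaves 3.616e+08 for the diesel generator, i.e. 85.58 dB(A).
So the diesel generator must be reduced from 88.0 to 85.58 dB(A): IL = 2.42 dB.

2.4 dB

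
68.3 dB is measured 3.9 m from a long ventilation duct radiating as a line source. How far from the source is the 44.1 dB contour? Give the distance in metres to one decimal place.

Line-source spreading drops the level by 10·log₁₀(r₂/r₁); inverting, r₂/r₁ = 10^(ΔL/10).
r₂ = 3.9·10^((68.3−44.1)/10) = 3.9·10^(24.2/10) = 1025.80 m.

1025.8 m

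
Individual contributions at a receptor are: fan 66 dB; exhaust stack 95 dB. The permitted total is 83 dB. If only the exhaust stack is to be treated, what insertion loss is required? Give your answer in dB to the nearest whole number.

12 dB

Everything except the exhaust stack sums to 10^(66/10) = 3.981e+06 in linear terms, 66.00 dB.
The limit corresponds to 10^(83/10) = 1.995e+08; subtracting the fixed part leaves 1.955e+08 for the exhaust stack, i.e. 82.91 dB.
So the exhaust stack must be reduced from 95 to 82.91 dB: IL = 12.09 dB.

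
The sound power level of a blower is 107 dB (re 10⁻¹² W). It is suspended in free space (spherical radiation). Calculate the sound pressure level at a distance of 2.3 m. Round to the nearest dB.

Free-field spherical radiation: L_p = L_w − 10·log₁₀(4π·r²), r = 2.3 m.
4π·r² = 66.48 m², 10·log₁₀ of that is 18.227 dB.
L_p = 107 − 18.227 = 88.77 dB.

89 dB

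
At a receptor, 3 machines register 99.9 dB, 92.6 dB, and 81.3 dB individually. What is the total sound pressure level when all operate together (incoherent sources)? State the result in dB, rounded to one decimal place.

100.7 dB

For uncorrelated sources the intensities add, so convert each level to linear form, sum, and take 10·log₁₀ of the total.
Σ 10^(L/10) = 10^(99.9/10) + 10^(92.6/10) + 10^(81.3/10) = 1.173e+10.
L_total = 10·log₁₀(1.173e+10) = 100.69 dB.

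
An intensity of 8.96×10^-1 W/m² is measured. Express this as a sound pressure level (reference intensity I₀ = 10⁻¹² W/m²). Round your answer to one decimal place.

119.5 dB

Dividing by I₀ shifts the exponent by 12: I/I₀ = 8.96×10^11.
L = 10·(0.9523 + 11) = 119.52 dB.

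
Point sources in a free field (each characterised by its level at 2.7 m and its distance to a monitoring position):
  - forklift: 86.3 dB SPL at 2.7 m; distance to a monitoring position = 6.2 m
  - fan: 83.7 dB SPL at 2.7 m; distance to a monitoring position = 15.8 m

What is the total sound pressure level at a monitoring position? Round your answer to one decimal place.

Apply inverse-square spreading to bring every level to the receiver, then sum 10^(L/10).
forklift: 86.3 − 20·log₁₀(6.2/2.7) = 86.3 − 7.22 = 79.08 dB SPL.
fan: 83.7 − 20·log₁₀(15.8/2.7) = 83.7 − 15.35 = 68.35 dB SPL.
Σ 10^(L/10) = 8.774e+07 → L_total = 10·log₁₀(8.774e+07) = 79.43 dB SPL.

79.4 dB SPL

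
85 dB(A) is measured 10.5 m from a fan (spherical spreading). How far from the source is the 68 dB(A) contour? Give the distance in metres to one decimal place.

The 17.0 dB drop corresponds to a distance ratio of 10^(17.0/20) for a point source.
r₂ = 10.5·10^((85−68)/20) = 10.5·10^(17.0/20) = 74.33 m.

74.3 m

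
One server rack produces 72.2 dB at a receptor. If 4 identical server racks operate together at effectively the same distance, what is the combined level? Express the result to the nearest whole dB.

78 dB

With 4 equal, uncorrelated contributions the intensity is 4× that of one unit, giving a rise of 10·log₁₀ 4.
L_total = 72.2 + 10·log₁₀(4) = 72.2 + 6.021 = 78.22 dB.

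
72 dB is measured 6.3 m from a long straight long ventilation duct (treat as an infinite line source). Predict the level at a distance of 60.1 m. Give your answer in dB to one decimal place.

For a line source, L₂ = L₁ − 10·log₁₀(r₂/r₁).
L₂ = 72 − 10·log₁₀(60.1/6.3) = 72 − 9.795 = 62.20 dB.

62.2 dB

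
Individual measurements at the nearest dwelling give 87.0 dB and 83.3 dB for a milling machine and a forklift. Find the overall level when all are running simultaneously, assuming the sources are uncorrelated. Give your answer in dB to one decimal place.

Incoherent sources combine by intensity addition: L_total = 10·log₁₀(Σ 10^(L_i/10)).
Σ 10^(L/10) = 10^(87.0/10) + 10^(83.3/10) = 7.150e+08.
L_total = 10·log₁₀(7.150e+08) = 88.54 dB.

88.5 dB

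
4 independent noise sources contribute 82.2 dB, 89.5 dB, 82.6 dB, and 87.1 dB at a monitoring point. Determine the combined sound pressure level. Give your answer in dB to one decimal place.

92.4 dB

For uncorrelated sources the intensities add, so convert each level to linear form, sum, and take 10·log₁₀ of the total.
Σ 10^(L/10) = 10^(82.2/10) + 10^(89.5/10) + 10^(82.6/10) + 10^(87.1/10) = 1.752e+09.
L_total = 10·log₁₀(1.752e+09) = 92.44 dB.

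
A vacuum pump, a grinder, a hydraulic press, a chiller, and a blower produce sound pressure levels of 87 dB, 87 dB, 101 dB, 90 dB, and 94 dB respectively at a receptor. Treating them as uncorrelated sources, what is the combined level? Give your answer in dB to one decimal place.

102.3 dB

For uncorrelated sources the intensities add, so convert each level to linear form, sum, and take 10·log₁₀ of the total.
Σ 10^(L/10) = 10^(87/10) + 10^(87/10) + 10^(101/10) + 10^(90/10) + 10^(94/10) = 1.710e+10.
L_total = 10·log₁₀(1.710e+10) = 102.33 dB.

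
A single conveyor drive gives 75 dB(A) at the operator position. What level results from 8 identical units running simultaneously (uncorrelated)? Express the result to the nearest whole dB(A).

84 dB(A)

N identical incoherent sources raise the level by 10·log₁₀ N.
L_total = 75 + 10·log₁₀(8) = 75 + 9.031 = 84.03 dB(A).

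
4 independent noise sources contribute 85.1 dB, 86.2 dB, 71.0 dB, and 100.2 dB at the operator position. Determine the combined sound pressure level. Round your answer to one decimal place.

Incoherent sources combine by intensity addition: L_total = 10·log₁₀(Σ 10^(L_i/10)).
Σ 10^(L/10) = 10^(85.1/10) + 10^(86.2/10) + 10^(71.0/10) + 10^(100.2/10) = 1.122e+10.
L_total = 10·log₁₀(1.122e+10) = 100.50 dB.

100.5 dB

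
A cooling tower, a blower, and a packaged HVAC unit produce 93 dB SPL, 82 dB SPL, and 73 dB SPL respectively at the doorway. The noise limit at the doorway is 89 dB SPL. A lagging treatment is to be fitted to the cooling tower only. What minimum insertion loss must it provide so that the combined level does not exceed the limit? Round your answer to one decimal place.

5.1 dB

The untreated sources together contribute 10^(82/10) + 10^(73/10) = 1.784e+08, i.e. 82.51 dB SPL.
The limit corresponds to 10^(89/10) = 7.943e+08; subtracting the fixed part leaves 6.159e+08 for the cooling tower, i.e. 87.90 dB SPL.
Required insertion loss = 93 − 87.90 = 5.10 dB.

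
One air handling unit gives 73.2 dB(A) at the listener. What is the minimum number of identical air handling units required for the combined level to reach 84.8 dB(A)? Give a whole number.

The shortfall is 84.8 − 73.2 = 11.6 dB, and N units add 10·log₁₀ N, so need 10·log₁₀ N ≥ 11.6.
N ≥ 10^(11.6/10) = 14.454, so N = 15.

15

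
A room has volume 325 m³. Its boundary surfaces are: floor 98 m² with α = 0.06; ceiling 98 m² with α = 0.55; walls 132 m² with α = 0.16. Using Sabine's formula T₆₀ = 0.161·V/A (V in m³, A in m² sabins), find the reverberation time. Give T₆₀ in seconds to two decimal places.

0.65 s

A = Σ Sᵢαᵢ = 98·0.06 + 98·0.55 + 132·0.16 = 80.90 m².
T₆₀ = 0.161·V/A = 0.161·325/80.90 = 0.647 s.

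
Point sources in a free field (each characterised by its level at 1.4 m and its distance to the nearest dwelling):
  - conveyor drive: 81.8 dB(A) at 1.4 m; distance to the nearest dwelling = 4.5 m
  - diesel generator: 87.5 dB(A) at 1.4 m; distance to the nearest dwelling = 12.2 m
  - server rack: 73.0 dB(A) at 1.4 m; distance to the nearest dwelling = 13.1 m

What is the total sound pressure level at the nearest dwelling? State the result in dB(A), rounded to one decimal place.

Propagate each source to the receiver with L = L_ref − 20·log₁₀(r/r_ref), then add intensities.
conveyor drive: 81.8 − 20·log₁₀(4.5/1.4) = 81.8 − 10.14 = 71.66 dB(A).
diesel generator: 87.5 − 20·log₁₀(12.2/1.4) = 87.5 − 18.80 = 68.70 dB(A).
server rack: 73.0 − 20·log₁₀(13.1/1.4) = 73.0 − 19.42 = 53.58 dB(A).
Σ 10^(L/10) = 2.228e+07 → L_total = 10·log₁₀(2.228e+07) = 73.48 dB(A).

73.5 dB(A)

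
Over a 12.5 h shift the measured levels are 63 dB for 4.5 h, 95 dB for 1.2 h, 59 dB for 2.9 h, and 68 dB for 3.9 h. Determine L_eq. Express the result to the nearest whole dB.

L_eq = 10·log₁₀[(1/T)·Σ tᵢ·10^(Lᵢ/10)] with T = 12.5 h.
Σ tᵢ·10^(Lᵢ/10) = 4.5·10^(63/10) + 1.2·10^(95/10) + 2.9·10^(59/10) + 3.9·10^(68/10) = 3.831e+09.
L_eq = 10·log₁₀(3.831e+09/12.5) = 84.86 dB.

85 dB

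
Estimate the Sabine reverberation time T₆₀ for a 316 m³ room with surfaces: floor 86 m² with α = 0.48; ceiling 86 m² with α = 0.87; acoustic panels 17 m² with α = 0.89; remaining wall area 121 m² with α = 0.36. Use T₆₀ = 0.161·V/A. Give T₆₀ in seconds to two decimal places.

0.29 s

Total absorption A = 86·0.48 + 86·0.87 + 17·0.89 + 121·0.36 = 174.79 m² sabins.
T₆₀ = 0.161 × 316 / 174.79 = 0.291 s.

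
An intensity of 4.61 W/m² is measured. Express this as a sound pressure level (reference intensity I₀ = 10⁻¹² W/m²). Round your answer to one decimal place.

126.6 dB

I/I₀ = 4.61/10⁻¹² = 4.61×10^12, and L = 10·log₁₀(I/I₀).
L = 10·(0.6637 + 12) = 126.64 dB.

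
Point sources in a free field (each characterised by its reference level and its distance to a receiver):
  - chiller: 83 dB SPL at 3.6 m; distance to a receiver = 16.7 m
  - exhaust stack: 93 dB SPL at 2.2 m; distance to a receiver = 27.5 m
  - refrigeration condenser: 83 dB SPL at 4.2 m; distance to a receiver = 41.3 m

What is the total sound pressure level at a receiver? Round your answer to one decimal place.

73.8 dB SPL

Propagate each source to the receiver with L = L_ref − 20·log₁₀(r/r_ref), then add intensities.
chiller: 83 − 20·log₁₀(16.7/3.6) = 83 − 13.33 = 69.67 dB SPL.
exhaust stack: 93 − 20·log₁₀(27.5/2.2) = 93 − 21.94 = 71.06 dB SPL.
refrigeration condenser: 83 − 20·log₁₀(41.3/4.2) = 83 − 19.85 = 63.15 dB SPL.
Σ 10^(L/10) = 2.411e+07 → L_total = 10·log₁₀(2.411e+07) = 73.82 dB SPL.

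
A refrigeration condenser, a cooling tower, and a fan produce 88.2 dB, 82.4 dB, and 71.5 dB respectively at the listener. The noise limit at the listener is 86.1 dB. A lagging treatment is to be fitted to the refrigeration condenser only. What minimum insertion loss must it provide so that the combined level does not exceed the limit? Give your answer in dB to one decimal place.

The untreated sources together contribute 10^(82.4/10) + 10^(71.5/10) = 1.879e+08, i.e. 82.74 dB.
To meet 86.1 dB overall, the treated refrigeration condenser may contribute at most 10^(86.1/10) − 1.879e+08 = 2.195e+08, i.e. 83.41 dB.
Required insertion loss = 88.2 − 83.41 = 4.79 dB.

4.8 dB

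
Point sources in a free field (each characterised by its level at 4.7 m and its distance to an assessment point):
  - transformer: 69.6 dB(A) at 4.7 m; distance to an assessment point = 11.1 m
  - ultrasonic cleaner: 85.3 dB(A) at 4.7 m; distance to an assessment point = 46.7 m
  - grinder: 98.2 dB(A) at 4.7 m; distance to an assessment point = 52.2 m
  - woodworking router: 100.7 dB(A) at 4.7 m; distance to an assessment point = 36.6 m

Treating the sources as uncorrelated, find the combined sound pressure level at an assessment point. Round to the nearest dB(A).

84 dB(A)

First find each source's level at the receiver (point-source: −20·log₁₀(r/r_ref)), then combine on an intensity basis.
transformer: 69.6 − 20·log₁₀(11.1/4.7) = 69.6 − 7.46 = 62.14 dB(A).
ultrasonic cleaner: 85.3 − 20·log₁₀(46.7/4.7) = 85.3 − 19.94 = 65.36 dB(A).
grinder: 98.2 − 20·log₁₀(52.2/4.7) = 98.2 − 20.91 = 77.29 dB(A).
woodworking router: 100.7 − 20·log₁₀(36.6/4.7) = 100.7 − 17.83 = 82.87 dB(A).
Σ 10^(L/10) = 2.524e+08 → L_total = 10·log₁₀(2.524e+08) = 84.02 dB(A).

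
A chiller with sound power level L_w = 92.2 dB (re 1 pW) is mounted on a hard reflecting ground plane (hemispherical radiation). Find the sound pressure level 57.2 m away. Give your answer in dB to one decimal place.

The power spreads over a hemisphere of area 2π·r², so L_p = L_w − 10·log₁₀(2π·r²).
2π·r² = 2.056e+04 m², 10·log₁₀ of that is 43.130 dB.
L_p = 92.2 − 43.130 = 49.07 dB.

49.1 dB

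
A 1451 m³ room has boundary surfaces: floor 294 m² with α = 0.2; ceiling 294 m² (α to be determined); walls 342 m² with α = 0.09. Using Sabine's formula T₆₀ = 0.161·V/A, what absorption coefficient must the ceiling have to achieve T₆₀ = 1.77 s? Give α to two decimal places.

0.14

From T₆₀ = 0.161·V/A, the target T₆₀ = 1.77 s needs A = 0.161·1451/1.77 = 131.98 m².
Absorption from the other surfaces = 294·0.2 + 342·0.09 = 89.58 m², so the ceiling must supply 42.40 m² over 294 m².
α = 42.40/294 = 0.144.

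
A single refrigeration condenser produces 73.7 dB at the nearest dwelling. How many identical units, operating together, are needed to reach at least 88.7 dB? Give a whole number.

The shortfall is 88.7 − 73.7 = 15.0 dB, and N units add 10·log₁₀ N, so need 10·log₁₀ N ≥ 15.0.
N ≥ 10^(15.0/10) = 31.623, so N = 32.

32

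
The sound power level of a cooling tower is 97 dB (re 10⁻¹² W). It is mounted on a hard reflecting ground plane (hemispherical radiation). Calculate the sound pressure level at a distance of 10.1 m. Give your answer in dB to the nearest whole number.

69 dB

The power spreads over a hemisphere of area 2π·r², so L_p = L_w − 10·log₁₀(2π·r²).
2π·r² = 640.9 m², 10·log₁₀ of that is 28.068 dB.
L_p = 97 − 28.068 = 68.93 dB.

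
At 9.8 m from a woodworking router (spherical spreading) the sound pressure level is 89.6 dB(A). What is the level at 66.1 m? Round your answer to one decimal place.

73.0 dB(A)

Spherical spreading from a point source gives a 20·log₁₀(r₂/r₁) drop.
L₂ = 89.6 − 20·log₁₀(66.1/9.8) = 89.6 − 16.580 = 73.02 dB(A).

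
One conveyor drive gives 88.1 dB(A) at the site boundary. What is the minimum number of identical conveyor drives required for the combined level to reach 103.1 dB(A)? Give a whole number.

32

The shortfall is 103.1 − 88.1 = 15.0 dB, and N units add 10·log₁₀ N, so need 10·log₁₀ N ≥ 15.0.
N ≥ 10^(15.0/10) = 31.623, so N = 32.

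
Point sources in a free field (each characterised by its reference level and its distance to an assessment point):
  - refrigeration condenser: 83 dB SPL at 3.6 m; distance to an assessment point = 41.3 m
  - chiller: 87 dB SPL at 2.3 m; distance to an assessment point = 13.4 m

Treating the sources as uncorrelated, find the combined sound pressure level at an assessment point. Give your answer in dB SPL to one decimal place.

72.1 dB SPL

First find each source's level at the receiver (point-source: −20·log₁₀(r/r_ref)), then combine on an intensity basis.
refrigeration condenser: 83 − 20·log₁₀(41.3/3.6) = 83 − 21.19 = 61.81 dB SPL.
chiller: 87 − 20·log₁₀(13.4/2.3) = 87 − 15.31 = 71.69 dB SPL.
Σ 10^(L/10) = 1.628e+07 → L_total = 10·log₁₀(1.628e+07) = 72.12 dB SPL.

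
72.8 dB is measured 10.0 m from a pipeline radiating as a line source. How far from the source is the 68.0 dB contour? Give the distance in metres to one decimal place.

30.2 m

Line-source spreading drops the level by 10·log₁₀(r₂/r₁); inverting, r₂/r₁ = 10^(ΔL/10).
r₂ = 10.0·10^((72.8−68.0)/10) = 10.0·10^(4.8/10) = 30.20 m.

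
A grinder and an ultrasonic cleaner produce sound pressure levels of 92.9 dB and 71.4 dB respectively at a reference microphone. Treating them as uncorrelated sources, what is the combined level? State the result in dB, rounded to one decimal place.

For uncorrelated sources the intensities add, so convert each level to linear form, sum, and take 10·log₁₀ of the total.
Σ 10^(L/10) = 10^(92.9/10) + 10^(71.4/10) = 1.964e+09.
L_total = 10·log₁₀(1.964e+09) = 92.93 dB.

92.9 dB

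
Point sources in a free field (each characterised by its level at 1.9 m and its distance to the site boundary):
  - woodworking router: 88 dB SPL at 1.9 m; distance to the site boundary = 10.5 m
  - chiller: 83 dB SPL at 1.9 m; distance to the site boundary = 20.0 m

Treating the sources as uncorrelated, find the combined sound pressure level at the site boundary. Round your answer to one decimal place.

First find each source's level at the receiver (point-source: −20·log₁₀(r/r_ref)), then combine on an intensity basis.
woodworking router: 88 − 20·log₁₀(10.5/1.9) = 88 − 14.85 = 73.15 dB SPL.
chiller: 83 − 20·log₁₀(20.0/1.9) = 83 − 20.45 = 62.55 dB SPL.
Σ 10^(L/10) = 2.246e+07 → L_total = 10·log₁₀(2.246e+07) = 73.51 dB SPL.

73.5 dB SPL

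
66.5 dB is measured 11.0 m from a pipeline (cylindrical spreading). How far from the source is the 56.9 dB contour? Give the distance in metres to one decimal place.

For a line source L₁ − L₂ = 10·log₁₀(r₂/r₁), so r₂ = r₁·10^((L₁−L₂)/10).
r₂ = 11.0·10^((66.5−56.9)/10) = 11.0·10^(9.6/10) = 100.32 m.

100.3 m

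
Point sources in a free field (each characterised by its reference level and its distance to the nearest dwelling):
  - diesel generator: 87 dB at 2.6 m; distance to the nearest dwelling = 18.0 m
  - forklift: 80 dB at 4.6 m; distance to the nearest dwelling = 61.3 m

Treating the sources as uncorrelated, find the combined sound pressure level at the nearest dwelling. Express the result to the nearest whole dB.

Apply inverse-square spreading to bring every level to the receiver, then sum 10^(L/10).
diesel generator: 87 − 20·log₁₀(18.0/2.6) = 87 − 16.81 = 70.19 dB.
forklift: 80 − 20·log₁₀(61.3/4.6) = 80 − 22.49 = 57.51 dB.
Σ 10^(L/10) = 1.102e+07 → L_total = 10·log₁₀(1.102e+07) = 70.42 dB.

70 dB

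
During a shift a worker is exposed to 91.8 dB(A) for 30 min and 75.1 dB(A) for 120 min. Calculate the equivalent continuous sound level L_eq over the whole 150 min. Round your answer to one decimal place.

85.2 dB(A)

L_eq = 10·log₁₀[(1/T)·Σ tᵢ·10^(Lᵢ/10)] with T = 150 min.
Σ tᵢ·10^(Lᵢ/10) = 30·10^(91.8/10) + 120·10^(75.1/10) = 4.929e+10.
L_eq = 10·log₁₀(4.929e+10/150) = 85.17 dB(A).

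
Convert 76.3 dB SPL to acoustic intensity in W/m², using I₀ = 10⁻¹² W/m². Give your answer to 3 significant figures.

L = 10·log₁₀(I/I₀) ⇒ I = I₀·10^(L/10) = 10⁻¹² × 10^7.63.

4.27e-05 W/m²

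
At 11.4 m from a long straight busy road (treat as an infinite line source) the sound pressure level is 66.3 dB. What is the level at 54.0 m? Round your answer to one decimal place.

Line-source attenuation: ΔL = 10·log₁₀(r₂/r₁) = 10·log₁₀(54.0/11.4) = 6.755 dB.
L₂ = 66.3 − 10·log₁₀(54.0/11.4) = 66.3 − 6.755 = 59.55 dB.

59.5 dB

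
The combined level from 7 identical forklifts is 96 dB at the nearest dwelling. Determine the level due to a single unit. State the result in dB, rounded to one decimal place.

87.5 dB

For N identical incoherent sources L_total = L₁ + 10·log₁₀ N, so L₁ = 96 − 10·log₁₀(7) = 96 − 8.451.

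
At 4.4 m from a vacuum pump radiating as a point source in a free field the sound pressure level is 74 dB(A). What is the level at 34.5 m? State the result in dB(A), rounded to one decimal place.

Spherical spreading from a point source gives a 20·log₁₀(r₂/r₁) drop.
L₂ = 74 − 20·log₁₀(34.5/4.4) = 74 − 17.887 = 56.11 dB(A).

56.1 dB(A)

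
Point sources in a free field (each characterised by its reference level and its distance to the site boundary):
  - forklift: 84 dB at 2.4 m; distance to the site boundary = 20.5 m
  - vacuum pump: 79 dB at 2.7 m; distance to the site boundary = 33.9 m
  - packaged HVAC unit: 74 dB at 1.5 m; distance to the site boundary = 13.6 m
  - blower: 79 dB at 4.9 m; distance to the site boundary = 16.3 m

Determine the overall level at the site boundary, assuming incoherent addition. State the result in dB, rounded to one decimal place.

First find each source's level at the receiver (point-source: −20·log₁₀(r/r_ref)), then combine on an intensity basis.
forklift: 84 − 20·log₁₀(20.5/2.4) = 84 − 18.63 = 65.37 dB.
vacuum pump: 79 − 20·log₁₀(33.9/2.7) = 79 − 21.98 = 57.02 dB.
packaged HVAC unit: 74 − 20·log₁₀(13.6/1.5) = 74 − 19.15 = 54.85 dB.
blower: 79 − 20·log₁₀(16.3/4.9) = 79 − 10.44 = 68.56 dB.
Σ 10^(L/10) = 1.143e+07 → L_total = 10·log₁₀(1.143e+07) = 70.58 dB.

70.6 dB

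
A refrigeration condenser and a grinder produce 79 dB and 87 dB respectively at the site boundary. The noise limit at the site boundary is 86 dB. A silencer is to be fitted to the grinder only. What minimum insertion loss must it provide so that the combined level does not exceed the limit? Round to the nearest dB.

Everything except the grinder sums to 10^(79/10) = 7.943e+07 in linear terms, 79.00 dB.
To meet 86 dB overall, the treated grinder may contribute at most 10^(86/10) − 7.943e+07 = 3.187e+08, i.e. 85.03 dB.
So the grinder must be reduced from 87 to 85.03 dB: IL = 1.97 dB.

2 dB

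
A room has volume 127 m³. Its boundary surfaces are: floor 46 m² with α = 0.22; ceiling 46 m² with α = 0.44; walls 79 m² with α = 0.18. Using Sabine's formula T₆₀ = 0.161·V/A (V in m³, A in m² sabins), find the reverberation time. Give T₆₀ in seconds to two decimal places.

A = Σ Sᵢαᵢ = 46·0.22 + 46·0.44 + 79·0.18 = 44.58 m².
T₆₀ = 0.161·V/A = 0.161·127/44.58 = 0.459 s.

0.46 s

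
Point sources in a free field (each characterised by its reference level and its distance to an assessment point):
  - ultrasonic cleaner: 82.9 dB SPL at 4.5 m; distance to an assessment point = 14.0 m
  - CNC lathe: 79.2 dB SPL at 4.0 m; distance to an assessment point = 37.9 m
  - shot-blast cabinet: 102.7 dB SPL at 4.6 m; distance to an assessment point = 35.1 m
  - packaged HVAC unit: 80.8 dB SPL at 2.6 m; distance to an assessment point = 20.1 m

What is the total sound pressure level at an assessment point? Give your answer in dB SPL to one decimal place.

85.4 dB SPL

Apply inverse-square spreading to bring every level to the receiver, then sum 10^(L/10).
ultrasonic cleaner: 82.9 − 20·log₁₀(14.0/4.5) = 82.9 − 9.86 = 73.04 dB SPL.
CNC lathe: 79.2 − 20·log₁₀(37.9/4.0) = 79.2 − 19.53 = 59.67 dB SPL.
shot-blast cabinet: 102.7 − 20·log₁₀(35.1/4.6) = 102.7 − 17.65 = 85.05 dB SPL.
packaged HVAC unit: 80.8 − 20·log₁₀(20.1/2.6) = 80.8 − 17.76 = 63.04 dB SPL.
Σ 10^(L/10) = 3.429e+08 → L_total = 10·log₁₀(3.429e+08) = 85.35 dB SPL.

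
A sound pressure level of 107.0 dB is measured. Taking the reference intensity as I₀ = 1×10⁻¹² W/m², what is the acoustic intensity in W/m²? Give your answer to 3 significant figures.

L = 10·log₁₀(I/I₀) ⇒ I = I₀·10^(L/10) = 10⁻¹² × 10^10.70.

0.0501 W/m²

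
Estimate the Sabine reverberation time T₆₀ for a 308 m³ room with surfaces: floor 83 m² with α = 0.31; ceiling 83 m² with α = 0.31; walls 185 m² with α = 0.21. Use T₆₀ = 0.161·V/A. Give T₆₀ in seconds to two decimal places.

Total absorption A = 83·0.31 + 83·0.31 + 185·0.21 = 90.31 m² sabins.
T₆₀ = 0.161 × 308 / 90.31 = 0.549 s.

0.55 s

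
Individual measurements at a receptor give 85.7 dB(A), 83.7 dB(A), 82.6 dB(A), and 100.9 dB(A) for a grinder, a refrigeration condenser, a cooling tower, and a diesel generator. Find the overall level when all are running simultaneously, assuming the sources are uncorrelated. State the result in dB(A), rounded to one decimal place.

Incoherent sources combine by intensity addition: L_total = 10·log₁₀(Σ 10^(L_i/10)).
Σ 10^(L/10) = 10^(85.7/10) + 10^(83.7/10) + 10^(82.6/10) + 10^(100.9/10) = 1.309e+10.
L_total = 10·log₁₀(1.309e+10) = 101.17 dB(A).

101.2 dB(A)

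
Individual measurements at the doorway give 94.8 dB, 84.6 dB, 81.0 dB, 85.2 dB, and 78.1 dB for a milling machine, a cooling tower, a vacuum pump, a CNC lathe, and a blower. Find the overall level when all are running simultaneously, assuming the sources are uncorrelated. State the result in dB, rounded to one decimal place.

For uncorrelated sources the intensities add, so convert each level to linear form, sum, and take 10·log₁₀ of the total.
Σ 10^(L/10) = 10^(94.8/10) + 10^(84.6/10) + 10^(81.0/10) + 10^(85.2/10) + 10^(78.1/10) = 3.830e+09.
L_total = 10·log₁₀(3.830e+09) = 95.83 dB.

95.8 dB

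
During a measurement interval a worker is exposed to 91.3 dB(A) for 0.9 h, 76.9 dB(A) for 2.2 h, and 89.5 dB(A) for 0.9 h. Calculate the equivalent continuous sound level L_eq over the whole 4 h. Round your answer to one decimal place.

87.3 dB(A)

The energy average is taken in the linear domain: L_eq = 10·log₁₀[(Σ tᵢ·10^(Lᵢ/10))/T], T = 4 h.
Σ tᵢ·10^(Lᵢ/10) = 0.9·10^(91.3/10) + 2.2·10^(76.9/10) + 0.9·10^(89.5/10) = 2.124e+09.
L_eq = 10·log₁₀(2.124e+09/4) = 87.25 dB(A).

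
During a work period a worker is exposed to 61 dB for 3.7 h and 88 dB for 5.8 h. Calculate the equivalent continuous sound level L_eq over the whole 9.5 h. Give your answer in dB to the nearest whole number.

86 dB

The energy average is taken in the linear domain: L_eq = 10·log₁₀[(Σ tᵢ·10^(Lᵢ/10))/T], T = 9.5 h.
Σ tᵢ·10^(Lᵢ/10) = 3.7·10^(61/10) + 5.8·10^(88/10) = 3.664e+09.
L_eq = 10·log₁₀(3.664e+09/9.5) = 85.86 dB.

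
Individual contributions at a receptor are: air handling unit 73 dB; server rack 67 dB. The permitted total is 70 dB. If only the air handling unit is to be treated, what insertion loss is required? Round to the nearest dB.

6 dB

The untreated sources together contribute 10^(67/10) = 5.012e+06, i.e. 67.00 dB.
The limit corresponds to 10^(70/10) = 1.000e+07; subtracting the fixed part leaves 4.988e+06 for the air handling unit, i.e. 66.98 dB.
So the air handling unit must be reduced from 73 to 66.98 dB: IL = 6.02 dB.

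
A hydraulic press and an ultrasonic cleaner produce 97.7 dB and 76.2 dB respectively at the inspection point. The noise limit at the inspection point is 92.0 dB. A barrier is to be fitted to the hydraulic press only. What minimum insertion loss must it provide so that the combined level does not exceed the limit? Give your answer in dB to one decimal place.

5.8 dB

Everything except the hydraulic press sums to 10^(76.2/10) = 4.169e+07 in linear terms, 76.20 dB.
The limit corresponds to 10^(92.0/10) = 1.585e+09; subtracting the fixed part leaves 1.543e+09 for the hydraulic press, i.e. 91.88 dB.
Required insertion loss = 97.7 − 91.88 = 5.82 dB.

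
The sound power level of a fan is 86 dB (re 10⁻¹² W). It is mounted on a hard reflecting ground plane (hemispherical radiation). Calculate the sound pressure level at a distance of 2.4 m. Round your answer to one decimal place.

70.4 dB

L_p = L_w − 10·log₁₀(2π·r²) with r = 2.4 m.
2π·r² = 36.19 m², 10·log₁₀ of that is 15.586 dB.
L_p = 86 − 15.586 = 70.41 dB.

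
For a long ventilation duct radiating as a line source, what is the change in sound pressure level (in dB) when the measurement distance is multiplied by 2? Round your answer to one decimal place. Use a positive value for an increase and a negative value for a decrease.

Line-source spreading: ΔL = −10·log₁₀(r₂/r₁).
ΔL = −10·log₁₀(2) = -3.01 dB.

-3.0 dB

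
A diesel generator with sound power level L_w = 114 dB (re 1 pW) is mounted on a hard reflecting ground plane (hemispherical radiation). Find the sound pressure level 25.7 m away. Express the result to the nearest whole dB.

78 dB

Free-field hemispherical radiation: L_p = L_w − 10·log₁₀(2π·r²), r = 25.7 m.
2π·r² = 4150 m², 10·log₁₀ of that is 36.180 dB.
L_p = 114 − 36.180 = 77.82 dB.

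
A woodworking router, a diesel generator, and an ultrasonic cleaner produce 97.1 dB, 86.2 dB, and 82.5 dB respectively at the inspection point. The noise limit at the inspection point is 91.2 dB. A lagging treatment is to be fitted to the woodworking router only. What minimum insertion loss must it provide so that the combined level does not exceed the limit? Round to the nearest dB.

9 dB

Fixed contribution from the other sources: Σ 10^(L/10) = 10^(86.2/10) + 10^(82.5/10) = 5.947e+08 (87.74 dB).
The limit corresponds to 10^(91.2/10) = 1.318e+09; subtracting the fixed part leaves 7.236e+08 for the woodworking router, i.e. 88.59 dB.
So the woodworking router must be reduced from 97.1 to 88.59 dB: IL = 8.51 dB.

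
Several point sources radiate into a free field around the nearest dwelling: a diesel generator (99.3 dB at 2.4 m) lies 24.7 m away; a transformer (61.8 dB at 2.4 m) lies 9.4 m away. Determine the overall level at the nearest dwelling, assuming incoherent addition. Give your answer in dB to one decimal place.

79.1 dB

Apply inverse-square spreading to bring every level to the receiver, then sum 10^(L/10).
diesel generator: 99.3 − 20·log₁₀(24.7/2.4) = 99.3 − 20.25 = 79.05 dB.
transformer: 61.8 − 20·log₁₀(9.4/2.4) = 61.8 − 11.86 = 49.94 dB.
Σ 10^(L/10) = 8.046e+07 → L_total = 10·log₁₀(8.046e+07) = 79.06 dB.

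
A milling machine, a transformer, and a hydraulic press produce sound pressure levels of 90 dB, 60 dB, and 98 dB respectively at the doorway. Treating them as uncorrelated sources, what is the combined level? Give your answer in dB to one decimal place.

For uncorrelated sources the intensities add, so convert each level to linear form, sum, and take 10·log₁₀ of the total.
Σ 10^(L/10) = 10^(90/10) + 10^(60/10) + 10^(98/10) = 7.311e+09.
L_total = 10·log₁₀(7.311e+09) = 98.64 dB.

98.6 dB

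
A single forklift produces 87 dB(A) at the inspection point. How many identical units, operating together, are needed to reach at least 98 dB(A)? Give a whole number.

13

N identical sources give L₁ + 10·log₁₀ N, so require 10·log₁₀ N ≥ 98 − 87 = 11.0 dB.
N ≥ 10^(11.0/10) = 12.589, so N = 13.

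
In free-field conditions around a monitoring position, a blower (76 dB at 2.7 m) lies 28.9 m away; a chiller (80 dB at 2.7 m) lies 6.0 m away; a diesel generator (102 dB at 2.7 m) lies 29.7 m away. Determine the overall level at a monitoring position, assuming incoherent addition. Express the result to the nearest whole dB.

Propagate each source to the receiver with L = L_ref − 20·log₁₀(r/r_ref), then add intensities.
blower: 76 − 20·log₁₀(28.9/2.7) = 76 − 20.59 = 55.41 dB.
chiller: 80 − 20·log₁₀(6.0/2.7) = 80 − 6.94 = 73.06 dB.
diesel generator: 102 − 20·log₁₀(29.7/2.7) = 102 − 20.83 = 81.17 dB.
Σ 10^(L/10) = 1.516e+08 → L_total = 10·log₁₀(1.516e+08) = 81.81 dB.

82 dB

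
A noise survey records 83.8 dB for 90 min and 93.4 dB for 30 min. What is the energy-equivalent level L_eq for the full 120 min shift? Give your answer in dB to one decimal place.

88.6 dB

Weight each interval's intensity by its duration and average over T = 120 min:
Σ tᵢ·10^(Lᵢ/10) = 90·10^(83.8/10) + 30·10^(93.4/10) = 8.722e+10.
L_eq = 10·log₁₀(8.722e+10/120) = 88.61 dB.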